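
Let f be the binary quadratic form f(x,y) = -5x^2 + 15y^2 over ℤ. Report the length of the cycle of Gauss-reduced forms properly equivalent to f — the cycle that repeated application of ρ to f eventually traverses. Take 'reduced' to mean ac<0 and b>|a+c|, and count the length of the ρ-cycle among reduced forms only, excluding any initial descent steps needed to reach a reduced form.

D = 300, ⌊√D⌋ = 17
descent: ρ → (15,0,-5)
descent: ρ → (-5,10,10)  [lands on river]
river: ρ → (10,10,-5)
ρ-cycle length = 2 (tail of 2 descent steps not counted)

2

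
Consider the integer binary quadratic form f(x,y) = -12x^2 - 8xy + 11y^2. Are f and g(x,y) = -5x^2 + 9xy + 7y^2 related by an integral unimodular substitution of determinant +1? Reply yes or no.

D₁ = 592, D₂ = 221
discriminants differ ⇒ not SL₂(ℤ)-equivalent

no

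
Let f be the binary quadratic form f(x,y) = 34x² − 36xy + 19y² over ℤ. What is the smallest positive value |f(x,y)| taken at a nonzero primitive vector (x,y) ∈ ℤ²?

translate: b→32 (≡-36 mod 68), so (34,-36,19)→(34,32,17)
flip: (34,32,17)→(17,-32,34)
translate: b→2 (≡-32 mod 34), so (17,-32,34)→(17,2,19)
reduced (well bottom): (17,2,19) with a≤c, −a<b≤a
well minimum = a = 17

17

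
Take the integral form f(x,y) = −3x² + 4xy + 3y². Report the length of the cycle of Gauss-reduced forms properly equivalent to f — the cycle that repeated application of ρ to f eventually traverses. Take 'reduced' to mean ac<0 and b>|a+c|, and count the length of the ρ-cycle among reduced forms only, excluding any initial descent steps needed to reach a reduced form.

D = 52, ⌊√D⌋ = 7
river: ρ → (3,2,-4)
river: ρ → (-4,6,1)
river: ρ → (1,6,-4)
river: ρ → (-4,2,3)
river: ρ → (3,4,-3)
river: ρ → (-3,2,4)
river: ρ → (4,6,-1)
river: ρ → (-1,6,4)
river: ρ → (4,2,-3)
river: ρ → (-3,4,3)
ρ-cycle length = 10 (tail of 0 descent steps not counted)

10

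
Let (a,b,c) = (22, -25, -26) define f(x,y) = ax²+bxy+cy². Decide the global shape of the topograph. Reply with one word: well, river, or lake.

D = b²−4ac = (-25)² − 4·22·(-26) = 2913
D > 0 non-square ⇒ indefinite ⇒ periodic river

river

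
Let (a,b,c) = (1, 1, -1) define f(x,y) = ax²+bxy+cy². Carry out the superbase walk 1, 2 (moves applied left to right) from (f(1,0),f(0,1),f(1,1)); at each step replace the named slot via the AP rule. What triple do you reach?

start (1,-1,1) = (f(1,0),f(0,1),f(1,1))
replace slot 1: 2·((-1)+1) − 1 = -1 → (-1,-1,1)
replace slot 2: 2·((-1)+1) − (-1) = 1 → (-1,1,1)

-1,1,1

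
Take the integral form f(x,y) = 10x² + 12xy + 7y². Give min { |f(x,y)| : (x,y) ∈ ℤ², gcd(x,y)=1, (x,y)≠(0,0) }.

translate: b→-8 (≡12 mod 20), so (10,12,7)→(10,-8,5)
flip: (10,-8,5)→(5,8,10)
translate: b→-2 (≡8 mod 10), so (5,8,10)→(5,-2,7)
reduced (well bottom): (5,-2,7) with a≤c, −a<b≤a
well minimum = a = 5

5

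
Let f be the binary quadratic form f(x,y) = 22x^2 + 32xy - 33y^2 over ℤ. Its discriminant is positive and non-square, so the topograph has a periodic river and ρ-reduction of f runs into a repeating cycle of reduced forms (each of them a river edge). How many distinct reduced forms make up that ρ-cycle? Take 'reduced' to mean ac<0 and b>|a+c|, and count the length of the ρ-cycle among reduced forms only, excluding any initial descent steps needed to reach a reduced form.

D = 3928, ⌊√D⌋ = 62
river: ρ → (-33,34,21)
river: ρ → (21,50,-17)
river: ρ → (-17,52,18)
river: ρ → (18,56,-11)
river: ρ → (-11,54,23)
river: ρ → (23,38,-27)
river: ρ → (-27,16,34)
river: ρ → (34,52,-9)
river: ρ → (-9,56,22)
river: ρ → (22,32,-33)
ρ-cycle length = 10 (tail of 0 descent steps not counted)

10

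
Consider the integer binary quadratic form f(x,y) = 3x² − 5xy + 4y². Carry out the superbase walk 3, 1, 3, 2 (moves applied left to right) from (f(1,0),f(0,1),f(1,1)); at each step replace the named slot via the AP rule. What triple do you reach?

start (3,4,2) = (f(1,0),f(0,1),f(1,1))
replace slot 3: 2·(3+4) − 2 = 12 → (3,4,12)
replace slot 1: 2·(4+12) − 3 = 29 → (29,4,12)
replace slot 3: 2·(29+4) − 12 = 54 → (29,4,54)
replace slot 2: 2·(29+54) − 4 = 162 → (29,162,54)

29,162,54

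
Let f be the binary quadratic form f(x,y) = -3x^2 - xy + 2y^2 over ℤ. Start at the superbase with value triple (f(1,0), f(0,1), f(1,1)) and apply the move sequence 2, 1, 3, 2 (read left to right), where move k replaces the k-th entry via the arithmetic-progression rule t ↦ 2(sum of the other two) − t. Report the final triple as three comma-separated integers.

start (-3,2,-2) = (f(1,0),f(0,1),f(1,1))
replace slot 2: 2·((-3)+(-2)) − 2 = -12 → (-3,-12,-2)
replace slot 1: 2·((-12)+(-2)) − (-3) = -25 → (-25,-12,-2)
replace slot 3: 2·((-25)+(-12)) − (-2) = -72 → (-25,-12,-72)
replace slot 2: 2·((-25)+(-72)) − (-12) = -182 → (-25,-182,-72)

-25,-182,-72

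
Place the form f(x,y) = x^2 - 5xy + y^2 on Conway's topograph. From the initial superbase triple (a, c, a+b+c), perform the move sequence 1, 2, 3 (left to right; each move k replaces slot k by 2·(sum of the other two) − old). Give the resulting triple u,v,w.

start (1,1,-3) = (f(1,0),f(0,1),f(1,1))
replace slot 1: 2·(1+(-3)) − 1 = -5 → (-5,1,-3)
replace slot 2: 2·((-5)+(-3)) − 1 = -17 → (-5,-17,-3)
replace slot 3: 2·((-5)+(-17)) − (-3) = -41 → (-5,-17,-41)

-5,-17,-41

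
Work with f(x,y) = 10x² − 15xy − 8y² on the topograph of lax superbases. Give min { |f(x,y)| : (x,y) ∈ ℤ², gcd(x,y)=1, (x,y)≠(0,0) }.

descent: ρ → (-8,15,10)  [lands on river]
river: ρ → (10,5,-13)
river: ρ → (-13,21,2)
river: ρ → (2,23,-2)
river: ρ → (-2,21,13)
river: ρ → (13,5,-10)
river: ρ → (-10,15,8)
river: ρ → (8,17,-8)
closes: descent 1, river 8
min |a| on river = 2

2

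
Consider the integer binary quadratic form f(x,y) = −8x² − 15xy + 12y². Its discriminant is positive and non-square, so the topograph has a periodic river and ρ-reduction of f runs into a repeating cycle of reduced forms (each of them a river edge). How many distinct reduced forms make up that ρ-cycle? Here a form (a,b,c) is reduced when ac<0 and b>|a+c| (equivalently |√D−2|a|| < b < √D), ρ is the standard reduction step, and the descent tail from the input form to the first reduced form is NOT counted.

D = 609, ⌊√D⌋ = 24
descent: ρ → (12,15,-8)  [lands on river]
river: ρ → (-8,17,10)
river: ρ → (10,23,-2)
river: ρ → (-2,21,21)
river: ρ → (21,21,-2)
river: ρ → (-2,23,10)
river: ρ → (10,17,-8)
river: ρ → (-8,15,12)
river: ρ → (12,9,-11)
river: ρ → (-11,13,10)
river: ρ → (10,7,-14)
river: ρ → (-14,21,3)
river: ρ → (3,21,-14)
river: ρ → (-14,7,10)
river: ρ → (10,13,-11)
river: ρ → (-11,9,12)
ρ-cycle length = 16 (tail of 1 descent step not counted)

16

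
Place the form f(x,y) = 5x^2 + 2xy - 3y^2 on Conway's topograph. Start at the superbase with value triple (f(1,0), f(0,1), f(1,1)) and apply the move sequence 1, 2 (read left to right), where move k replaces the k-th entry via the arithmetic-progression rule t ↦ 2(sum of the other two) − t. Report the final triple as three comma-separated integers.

start (5,-3,4) = (f(1,0),f(0,1),f(1,1))
replace slot 1: 2·((-3)+4) − 5 = -3 → (-3,-3,4)
replace slot 2: 2·((-3)+4) − (-3) = 5 → (-3,5,4)

-3,5,4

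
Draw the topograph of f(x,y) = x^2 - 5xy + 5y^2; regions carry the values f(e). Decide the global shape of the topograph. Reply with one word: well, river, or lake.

D = b²−4ac = (-5)² − 4·1·5 = 5
D > 0 non-square ⇒ indefinite ⇒ periodic river

river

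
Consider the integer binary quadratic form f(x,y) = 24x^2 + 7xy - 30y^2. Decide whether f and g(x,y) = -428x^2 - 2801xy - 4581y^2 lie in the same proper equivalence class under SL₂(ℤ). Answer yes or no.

D₁ = 2929, D₂ = 2929
river cycle of f (length 90): (-30, 53, 1), (1, 53, -30), (-30, 7, 24), (24, 41, -13), (-13, 37, 30), (30, 23, -20), (-20, 17, 33), (33, 49, -4), (-4, 47, 45), (45, 43, -6), … (80 more)
river cycle of g (length 90): (-30, 53, 1), (1, 53, -30), (-30, 7, 24), (24, 41, -13), (-13, 37, 30), (30, 23, -20), (-20, 17, 33), (33, 49, -4), (-4, 47, 45), (45, 43, -6), … (80 more)
cycles coincide ⇒ equivalent

yes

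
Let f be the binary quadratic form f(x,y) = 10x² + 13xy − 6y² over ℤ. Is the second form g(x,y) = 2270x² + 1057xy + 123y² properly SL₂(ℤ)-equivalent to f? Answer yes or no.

D₁ = 409, D₂ = 409
river cycle of f (length 54): (-6, 11, 12), (12, 13, -5), (-5, 17, 6), (6, 19, -2), (-2, 17, 15), (15, 13, -4), (-4, 19, 3), (3, 17, -10), (-10, 3, 10), (10, 17, -3), … (44 more)
river cycle of g (length 54): (10, 13, -6), (-6, 11, 12), (12, 13, -5), (-5, 17, 6), (6, 19, -2), (-2, 17, 15), (15, 13, -4), (-4, 19, 3), (3, 17, -10), (-10, 3, 10), … (44 more)
cycles coincide ⇒ equivalent

yes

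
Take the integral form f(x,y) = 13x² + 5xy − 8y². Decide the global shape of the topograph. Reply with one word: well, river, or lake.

D = b²−4ac = 5² − 4·13·(-8) = 441
D = 21² is a perfect square ⇒ form factors over ℤ ⇒ lakes

lake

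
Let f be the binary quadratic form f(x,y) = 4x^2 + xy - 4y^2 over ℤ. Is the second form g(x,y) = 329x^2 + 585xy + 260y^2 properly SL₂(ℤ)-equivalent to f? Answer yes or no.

D₁ = 65, D₂ = 65
river cycle of f (length 6): (-4, 7, 1), (1, 7, -4), (-4, 1, 4), (4, 7, -1), (-1, 7, 4), (4, 1, -4)
river cycle of g (length 6): (4, 1, -4), (-4, 7, 1), (1, 7, -4), (-4, 1, 4), (4, 7, -1), (-1, 7, 4)
cycles coincide ⇒ equivalent

yes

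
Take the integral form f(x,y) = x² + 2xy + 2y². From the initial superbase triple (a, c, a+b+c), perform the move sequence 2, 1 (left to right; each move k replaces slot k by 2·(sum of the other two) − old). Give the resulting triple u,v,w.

start (1,2,5) = (f(1,0),f(0,1),f(1,1))
replace slot 2: 2·(1+5) − 2 = 10 → (1,10,5)
replace slot 1: 2·(10+5) − 1 = 29 → (29,10,5)

29,10,5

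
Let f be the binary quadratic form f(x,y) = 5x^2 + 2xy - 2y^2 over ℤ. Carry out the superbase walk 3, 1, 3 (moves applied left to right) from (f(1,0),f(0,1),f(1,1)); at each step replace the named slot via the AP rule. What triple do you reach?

start (5,-2,5) = (f(1,0),f(0,1),f(1,1))
replace slot 3: 2·(5+(-2)) − 5 = 1 → (5,-2,1)
replace slot 1: 2·((-2)+1) − 5 = -7 → (-7,-2,1)
replace slot 3: 2·((-7)+(-2)) − 1 = -19 → (-7,-2,-19)

-7,-2,-19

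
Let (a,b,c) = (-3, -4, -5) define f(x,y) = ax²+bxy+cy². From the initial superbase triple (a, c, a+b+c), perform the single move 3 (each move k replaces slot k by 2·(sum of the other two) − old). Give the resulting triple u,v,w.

start (-3,-5,-12) = (f(1,0),f(0,1),f(1,1))
replace slot 3: 2·((-3)+(-5)) − (-12) = -4 → (-3,-5,-4)

-3,-5,-4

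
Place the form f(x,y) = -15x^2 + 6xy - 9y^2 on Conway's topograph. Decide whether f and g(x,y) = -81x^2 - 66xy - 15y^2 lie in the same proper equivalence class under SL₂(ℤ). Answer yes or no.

D₁ = -504, D₂ = -504
f is negative-definite; reduce −f:
−f: flip: (15,-6,9)→(9,6,15)
−f: reduced (well bottom): (9,6,15) with a≤c, −a<b≤a
flip sign back: reduced form of f is (-9,-6,-15)
g is negative-definite; reduce −g:
−g: flip: (81,66,15)→(15,-66,81)
−g: translate: b→-6 (≡-66 mod 30), so (15,-66,81)→(15,-6,9)
−g: flip: (15,-6,9)→(9,6,15)
−g: reduced (well bottom): (9,6,15) with a≤c, −a<b≤a
flip sign back: reduced form of g is (-9,-6,-15)
reduced forms (-9, -6, -15) vs (-9, -6, -15) ⇒ equivalent

yes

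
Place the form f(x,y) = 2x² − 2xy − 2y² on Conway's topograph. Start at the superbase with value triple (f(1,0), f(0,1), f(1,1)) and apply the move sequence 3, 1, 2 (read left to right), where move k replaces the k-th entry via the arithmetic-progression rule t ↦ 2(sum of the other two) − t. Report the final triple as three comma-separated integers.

start (2,-2,-2) = (f(1,0),f(0,1),f(1,1))
replace slot 3: 2·(2+(-2)) − (-2) = 2 → (2,-2,2)
replace slot 1: 2·((-2)+2) − 2 = -2 → (-2,-2,2)
replace slot 2: 2·((-2)+2) − (-2) = 2 → (-2,2,2)

-2,2,2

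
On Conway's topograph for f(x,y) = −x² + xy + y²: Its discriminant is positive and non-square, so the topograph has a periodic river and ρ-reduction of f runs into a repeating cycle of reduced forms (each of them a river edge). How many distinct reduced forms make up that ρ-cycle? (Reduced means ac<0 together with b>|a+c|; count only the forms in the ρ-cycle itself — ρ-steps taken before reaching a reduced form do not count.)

D = 5, ⌊√D⌋ = 2
river: ρ → (1,1,-1)
river: ρ → (-1,1,1)
ρ-cycle length = 2 (tail of 0 descent steps not counted)

2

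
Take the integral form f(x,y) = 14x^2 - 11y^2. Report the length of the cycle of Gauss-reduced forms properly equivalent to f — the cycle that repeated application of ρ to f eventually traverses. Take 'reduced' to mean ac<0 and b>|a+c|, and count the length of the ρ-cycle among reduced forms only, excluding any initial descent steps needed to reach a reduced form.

D = 616, ⌊√D⌋ = 24
descent: ρ → (-11,22,3)  [lands on river]
river: ρ → (3,20,-18)
river: ρ → (-18,16,5)
river: ρ → (5,24,-2)
river: ρ → (-2,24,5)
river: ρ → (5,16,-18)
river: ρ → (-18,20,3)
river: ρ → (3,22,-11)
ρ-cycle length = 8 (tail of 1 descent step not counted)

8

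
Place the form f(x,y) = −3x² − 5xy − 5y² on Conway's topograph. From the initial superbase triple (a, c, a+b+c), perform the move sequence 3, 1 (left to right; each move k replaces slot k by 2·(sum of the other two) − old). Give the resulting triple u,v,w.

start (-3,-5,-13) = (f(1,0),f(0,1),f(1,1))
replace slot 3: 2·((-3)+(-5)) − (-13) = -3 → (-3,-5,-3)
replace slot 1: 2·((-5)+(-3)) − (-3) = -13 → (-13,-5,-3)

-13,-5,-3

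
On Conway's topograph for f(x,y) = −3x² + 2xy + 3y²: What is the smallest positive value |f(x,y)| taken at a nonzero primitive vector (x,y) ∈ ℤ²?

river: ρ → (3,4,-2)
river: ρ → (-2,4,3)
river: ρ → (3,2,-3)
river: ρ → (-3,4,2)
river: ρ → (2,4,-3)
river: ρ → (-3,2,3)
closes: descent 0, river 6
min |a| on river = 2

2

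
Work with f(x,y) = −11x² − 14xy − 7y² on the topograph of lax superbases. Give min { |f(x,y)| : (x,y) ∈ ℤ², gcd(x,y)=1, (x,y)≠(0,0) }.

translate: b→-8 (≡14 mod 22), so (11,14,7)→(11,-8,4)
flip: (11,-8,4)→(4,8,11)
translate: b→0 (≡8 mod 8), so (4,8,11)→(4,0,7)
reduced (well bottom): (4,0,7) with a≤c, −a<b≤a
well minimum |f| = |-4| = 4 (negative-definite)

4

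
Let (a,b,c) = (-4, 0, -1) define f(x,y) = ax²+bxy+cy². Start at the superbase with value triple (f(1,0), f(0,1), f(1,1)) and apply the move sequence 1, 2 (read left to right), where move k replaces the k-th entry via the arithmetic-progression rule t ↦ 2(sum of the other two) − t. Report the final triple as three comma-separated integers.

start (-4,-1,-5) = (f(1,0),f(0,1),f(1,1))
replace slot 1: 2·((-1)+(-5)) − (-4) = -8 → (-8,-1,-5)
replace slot 2: 2·((-8)+(-5)) − (-1) = -25 → (-8,-25,-5)

-8,-25,-5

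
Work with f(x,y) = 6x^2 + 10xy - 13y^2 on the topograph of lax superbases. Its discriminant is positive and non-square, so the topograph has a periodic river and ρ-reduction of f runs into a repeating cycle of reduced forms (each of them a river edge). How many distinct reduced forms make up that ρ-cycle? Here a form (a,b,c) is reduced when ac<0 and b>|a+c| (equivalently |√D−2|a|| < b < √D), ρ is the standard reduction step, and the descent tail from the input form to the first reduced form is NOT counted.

D = 412, ⌊√D⌋ = 20
river: ρ → (-13,16,3)
river: ρ → (3,20,-1)
river: ρ → (-1,20,3)
river: ρ → (3,16,-13)
river: ρ → (-13,10,6)
river: ρ → (6,14,-9)
river: ρ → (-9,4,11)
river: ρ → (11,18,-2)
river: ρ → (-2,18,11)
river: ρ → (11,4,-9)
river: ρ → (-9,14,6)
river: ρ → (6,10,-13)
ρ-cycle length = 12 (tail of 0 descent steps not counted)

12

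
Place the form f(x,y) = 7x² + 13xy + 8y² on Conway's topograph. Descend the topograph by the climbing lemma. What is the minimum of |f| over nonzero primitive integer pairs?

translate: b→-1 (≡13 mod 14), so (7,13,8)→(7,-1,2)
flip: (7,-1,2)→(2,1,7)
reduced (well bottom): (2,1,7) with a≤c, −a<b≤a
well minimum = a = 2

2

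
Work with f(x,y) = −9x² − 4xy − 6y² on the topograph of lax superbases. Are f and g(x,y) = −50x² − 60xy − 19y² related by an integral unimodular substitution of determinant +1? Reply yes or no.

D₁ = -200, D₂ = -200
f is negative-definite; reduce −f:
−f: flip: (9,4,6)→(6,-4,9)
−f: reduced (well bottom): (6,-4,9) with a≤c, −a<b≤a
flip sign back: reduced form of f is (-6,4,-9)
g is negative-definite; reduce −g:
−g: translate: b→-40 (≡60 mod 100), so (50,60,19)→(50,-40,9)
−g: flip: (50,-40,9)→(9,40,50)
−g: translate: b→4 (≡40 mod 18), so (9,40,50)→(9,4,6)
−g: flip: (9,4,6)→(6,-4,9)
−g: reduced (well bottom): (6,-4,9) with a≤c, −a<b≤a
flip sign back: reduced form of g is (-6,4,-9)
reduced forms (-6, 4, -9) vs (-6, 4, -9) ⇒ equivalent

yes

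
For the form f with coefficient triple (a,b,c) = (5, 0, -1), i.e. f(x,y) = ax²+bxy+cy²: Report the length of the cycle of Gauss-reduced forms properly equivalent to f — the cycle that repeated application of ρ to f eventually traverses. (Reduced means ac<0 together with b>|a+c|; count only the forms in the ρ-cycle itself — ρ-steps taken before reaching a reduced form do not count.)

D = 20, ⌊√D⌋ = 4
descent: ρ → (-1,4,1)  [lands on river]
river: ρ → (1,4,-1)
ρ-cycle length = 2 (tail of 1 descent step not counted)

2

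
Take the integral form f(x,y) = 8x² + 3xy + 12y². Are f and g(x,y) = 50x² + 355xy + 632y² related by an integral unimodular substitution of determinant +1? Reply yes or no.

D₁ = -375, D₂ = -375
f: reduced (well bottom): (8,3,12) with a≤c, −a<b≤a
g: translate: b→-45 (≡355 mod 100), so (50,355,632)→(50,-45,12)
g: flip: (50,-45,12)→(12,45,50)
g: translate: b→-3 (≡45 mod 24), so (12,45,50)→(12,-3,8)
g: flip: (12,-3,8)→(8,3,12)
g: reduced (well bottom): (8,3,12) with a≤c, −a<b≤a
reduced forms (8, 3, 12) vs (8, 3, 12) ⇒ equivalent

yes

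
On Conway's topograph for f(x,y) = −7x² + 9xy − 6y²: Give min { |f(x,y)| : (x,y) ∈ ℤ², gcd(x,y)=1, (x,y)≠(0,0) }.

translate: b→5 (≡-9 mod 14), so (7,-9,6)→(7,5,4)
flip: (7,5,4)→(4,-5,7)
translate: b→3 (≡-5 mod 8), so (4,-5,7)→(4,3,6)
reduced (well bottom): (4,3,6) with a≤c, −a<b≤a
well minimum |f| = |-4| = 4 (negative-definite)

4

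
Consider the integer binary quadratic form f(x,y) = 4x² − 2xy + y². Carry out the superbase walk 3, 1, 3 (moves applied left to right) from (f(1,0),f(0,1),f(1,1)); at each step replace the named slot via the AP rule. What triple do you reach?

start (4,1,3) = (f(1,0),f(0,1),f(1,1))
replace slot 3: 2·(4+1) − 3 = 7 → (4,1,7)
replace slot 1: 2·(1+7) − 4 = 12 → (12,1,7)
replace slot 3: 2·(12+1) − 7 = 19 → (12,1,19)

12,1,19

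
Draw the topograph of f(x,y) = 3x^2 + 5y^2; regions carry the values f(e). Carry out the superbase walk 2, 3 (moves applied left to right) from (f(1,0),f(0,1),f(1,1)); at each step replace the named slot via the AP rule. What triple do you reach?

start (3,5,8) = (f(1,0),f(0,1),f(1,1))
replace slot 2: 2·(3+8) − 5 = 17 → (3,17,8)
replace slot 3: 2·(3+17) − 8 = 32 → (3,17,32)

3,17,32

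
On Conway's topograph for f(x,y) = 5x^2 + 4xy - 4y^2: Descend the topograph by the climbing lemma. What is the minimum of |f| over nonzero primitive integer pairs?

river: ρ → (-4,4,5)
river: ρ → (5,6,-3)
river: ρ → (-3,6,5)
river: ρ → (5,4,-4)
closes: descent 0, river 4
min |a| on river = 3

3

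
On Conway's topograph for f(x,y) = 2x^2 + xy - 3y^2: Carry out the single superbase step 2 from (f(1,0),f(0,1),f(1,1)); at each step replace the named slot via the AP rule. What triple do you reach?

start (2,-3,0) = (f(1,0),f(0,1),f(1,1))
replace slot 2: 2·(2+0) − (-3) = 7 → (2,7,0)

2,7,0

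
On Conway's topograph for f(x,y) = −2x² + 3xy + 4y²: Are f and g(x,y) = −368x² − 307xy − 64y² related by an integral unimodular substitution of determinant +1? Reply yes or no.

D₁ = 41, D₂ = 41
river cycle of f (length 10): (4, 5, -1), (-1, 5, 4), (4, 3, -2), (-2, 5, 2), (2, 3, -4), (-4, 5, 1), (1, 5, -4), (-4, 3, 2), (2, 5, -2), (-2, 3, 4)
river cycle of g (length 10): (-1, 5, 4), (4, 3, -2), (-2, 5, 2), (2, 3, -4), (-4, 5, 1), (1, 5, -4), (-4, 3, 2), (2, 5, -2), (-2, 3, 4), (4, 5, -1)
cycles coincide ⇒ equivalent

yes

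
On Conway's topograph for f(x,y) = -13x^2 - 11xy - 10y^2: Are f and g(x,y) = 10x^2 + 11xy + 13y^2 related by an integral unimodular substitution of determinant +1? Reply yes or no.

D₁ = -399, D₂ = -399
f is negative-definite; reduce −f:
−f: flip: (13,11,10)→(10,-11,13)
−f: translate: b→9 (≡-11 mod 20), so (10,-11,13)→(10,9,12)
−f: reduced (well bottom): (10,9,12) with a≤c, −a<b≤a
flip sign back: reduced form of f is (-10,-9,-12)
g: translate: b→-9 (≡11 mod 20), so (10,11,13)→(10,-9,12)
g: reduced (well bottom): (10,-9,12) with a≤c, −a<b≤a
reduced forms (-10, -9, -12) vs (10, -9, 12) ⇒ inequivalent

no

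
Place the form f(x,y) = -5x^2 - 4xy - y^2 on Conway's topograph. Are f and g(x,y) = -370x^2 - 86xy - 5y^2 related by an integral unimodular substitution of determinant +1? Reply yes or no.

D₁ = -4, D₂ = -4
f is negative-definite; reduce −f:
−f: flip: (5,4,1)→(1,-4,5)
−f: translate: b→0 (≡-4 mod 2), so (1,-4,5)→(1,0,1)
−f: reduced (well bottom): (1,0,1) with a≤c, −a<b≤a
flip sign back: reduced form of f is (-1,0,-1)
g is negative-definite; reduce −g:
−g: flip: (370,86,5)→(5,-86,370)
−g: translate: b→4 (≡-86 mod 10), so (5,-86,370)→(5,4,1)
−g: flip: (5,4,1)→(1,-4,5)
−g: translate: b→0 (≡-4 mod 2), so (1,-4,5)→(1,0,1)
−g: reduced (well bottom): (1,0,1) with a≤c, −a<b≤a
flip sign back: reduced form of g is (-1,0,-1)
reduced forms (-1, 0, -1) vs (-1, 0, -1) ⇒ equivalent

yes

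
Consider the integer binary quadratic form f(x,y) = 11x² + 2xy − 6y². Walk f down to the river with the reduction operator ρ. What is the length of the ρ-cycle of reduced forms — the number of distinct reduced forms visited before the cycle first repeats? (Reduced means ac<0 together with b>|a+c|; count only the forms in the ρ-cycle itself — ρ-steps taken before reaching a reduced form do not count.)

D = 268, ⌊√D⌋ = 16
descent: ρ → (-6,10,7)  [lands on river]
river: ρ → (7,4,-9)
river: ρ → (-9,14,2)
river: ρ → (2,14,-9)
river: ρ → (-9,4,7)
river: ρ → (7,10,-6)
river: ρ → (-6,14,3)
river: ρ → (3,16,-1)
river: ρ → (-1,16,3)
river: ρ → (3,14,-6)
ρ-cycle length = 10 (tail of 1 descent step not counted)

10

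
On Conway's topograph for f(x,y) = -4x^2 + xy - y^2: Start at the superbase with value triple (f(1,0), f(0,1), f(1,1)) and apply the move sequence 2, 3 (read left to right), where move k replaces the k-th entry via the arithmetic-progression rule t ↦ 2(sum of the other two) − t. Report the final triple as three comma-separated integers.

start (-4,-1,-4) = (f(1,0),f(0,1),f(1,1))
replace slot 2: 2·((-4)+(-4)) − (-1) = -15 → (-4,-15,-4)
replace slot 3: 2·((-4)+(-15)) − (-4) = -34 → (-4,-15,-34)

-4,-15,-34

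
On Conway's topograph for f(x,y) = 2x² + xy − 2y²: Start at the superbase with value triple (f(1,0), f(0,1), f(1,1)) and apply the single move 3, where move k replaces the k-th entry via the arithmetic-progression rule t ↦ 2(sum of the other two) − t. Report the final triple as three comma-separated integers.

start (2,-2,1) = (f(1,0),f(0,1),f(1,1))
replace slot 3: 2·(2+(-2)) − 1 = -1 → (2,-2,-1)

2,-2,-1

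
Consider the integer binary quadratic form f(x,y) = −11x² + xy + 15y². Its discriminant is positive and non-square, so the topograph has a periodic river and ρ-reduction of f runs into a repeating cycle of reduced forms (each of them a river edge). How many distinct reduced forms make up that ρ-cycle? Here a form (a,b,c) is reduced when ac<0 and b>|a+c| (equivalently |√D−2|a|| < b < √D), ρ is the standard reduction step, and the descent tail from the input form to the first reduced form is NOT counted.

D = 661, ⌊√D⌋ = 25
descent: ρ → (15,-1,-11)
descent: ρ → (-11,23,3)  [lands on river]
river: ρ → (3,25,-3)
river: ρ → (-3,23,11)
river: ρ → (11,21,-5)
river: ρ → (-5,19,15)
river: ρ → (15,11,-9)
river: ρ → (-9,25,1)
river: ρ → (1,25,-9)
river: ρ → (-9,11,15)
river: ρ → (15,19,-5)
river: ρ → (-5,21,11)
river: ρ → (11,23,-3)
river: ρ → (-3,25,3)
river: ρ → (3,23,-11)
river: ρ → (-11,21,5)
river: ρ → (5,19,-15)
river: ρ → (-15,11,9)
river: ρ → (9,25,-1)
river: ρ → (-1,25,9)
river: ρ → (9,11,-15)
river: ρ → (-15,19,5)
river: ρ → (5,21,-11)
ρ-cycle length = 22 (tail of 2 descent steps not counted)

22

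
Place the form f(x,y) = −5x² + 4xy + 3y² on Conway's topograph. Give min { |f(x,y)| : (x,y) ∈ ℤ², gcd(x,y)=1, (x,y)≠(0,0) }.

river: ρ → (3,8,-1)
river: ρ → (-1,8,3)
river: ρ → (3,4,-5)
river: ρ → (-5,6,2)
river: ρ → (2,6,-5)
river: ρ → (-5,4,3)
closes: descent 0, river 6
min |a| on river = 1

1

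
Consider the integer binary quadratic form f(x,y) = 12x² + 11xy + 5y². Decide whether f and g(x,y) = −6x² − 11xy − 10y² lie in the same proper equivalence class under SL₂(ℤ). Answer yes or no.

D₁ = -119, D₂ = -119
f: flip: (12,11,5)→(5,-11,12)
f: translate: b→-1 (≡-11 mod 10), so (5,-11,12)→(5,-1,6)
f: reduced (well bottom): (5,-1,6) with a≤c, −a<b≤a
g is negative-definite; reduce −g:
−g: translate: b→-1 (≡11 mod 12), so (6,11,10)→(6,-1,5)
−g: flip: (6,-1,5)→(5,1,6)
−g: reduced (well bottom): (5,1,6) with a≤c, −a<b≤a
flip sign back: reduced form of g is (-5,-1,-6)
reduced forms (5, -1, 6) vs (-5, -1, -6) ⇒ inequivalent

no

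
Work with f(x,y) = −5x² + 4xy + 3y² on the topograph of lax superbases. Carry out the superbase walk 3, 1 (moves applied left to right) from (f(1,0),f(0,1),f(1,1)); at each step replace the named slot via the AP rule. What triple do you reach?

start (-5,3,2) = (f(1,0),f(0,1),f(1,1))
replace slot 3: 2·((-5)+3) − 2 = -6 → (-5,3,-6)
replace slot 1: 2·(3+(-6)) − (-5) = -1 → (-1,3,-6)

-1,3,-6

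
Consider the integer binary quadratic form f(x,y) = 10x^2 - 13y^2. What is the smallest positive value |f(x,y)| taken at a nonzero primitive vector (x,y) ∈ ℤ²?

descent: ρ → (-13,0,10)
descent: ρ → (10,20,-3)  [lands on river]
river: ρ → (-3,22,3)
river: ρ → (3,20,-10)
river: ρ → (-10,20,3)
river: ρ → (3,22,-3)
river: ρ → (-3,20,10)
closes: descent 2, river 6
min |a| on river = 3

3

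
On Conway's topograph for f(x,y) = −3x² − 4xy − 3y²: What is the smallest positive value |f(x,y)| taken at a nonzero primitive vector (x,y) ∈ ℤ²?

translate: b→-2 (≡4 mod 6), so (3,4,3)→(3,-2,2)
flip: (3,-2,2)→(2,2,3)
reduced (well bottom): (2,2,3) with a≤c, −a<b≤a
well minimum |f| = |-2| = 2 (negative-definite)

2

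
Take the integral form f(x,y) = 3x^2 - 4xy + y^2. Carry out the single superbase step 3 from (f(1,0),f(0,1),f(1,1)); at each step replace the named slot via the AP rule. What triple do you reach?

start (3,1,0) = (f(1,0),f(0,1),f(1,1))
replace slot 3: 2·(3+1) − 0 = 8 → (3,1,8)

3,1,8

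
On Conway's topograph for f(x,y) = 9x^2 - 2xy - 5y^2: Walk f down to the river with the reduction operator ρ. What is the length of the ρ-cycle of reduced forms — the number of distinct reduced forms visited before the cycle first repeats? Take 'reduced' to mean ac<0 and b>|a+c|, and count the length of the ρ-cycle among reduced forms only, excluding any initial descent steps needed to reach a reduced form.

D = 184, ⌊√D⌋ = 13
descent: ρ → (-5,12,2)  [lands on river]
river: ρ → (2,12,-5)
river: ρ → (-5,8,6)
river: ρ → (6,4,-7)
river: ρ → (-7,10,3)
river: ρ → (3,8,-10)
river: ρ → (-10,12,1)
river: ρ → (1,12,-10)
river: ρ → (-10,8,3)
river: ρ → (3,10,-7)
river: ρ → (-7,4,6)
river: ρ → (6,8,-5)
ρ-cycle length = 12 (tail of 1 descent step not counted)

12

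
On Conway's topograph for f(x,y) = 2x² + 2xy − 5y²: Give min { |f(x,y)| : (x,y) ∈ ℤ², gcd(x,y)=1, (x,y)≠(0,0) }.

descent: ρ → (-5,-2,2)
descent: ρ → (2,6,-1)  [lands on river]
river: ρ → (-1,6,2)
closes: descent 2, river 2
min |a| on river = 1

1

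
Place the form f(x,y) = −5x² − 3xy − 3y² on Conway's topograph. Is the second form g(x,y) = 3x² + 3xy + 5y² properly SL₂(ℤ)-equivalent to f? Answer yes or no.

D₁ = -51, D₂ = -51
f is negative-definite; reduce −f:
−f: flip: (5,3,3)→(3,-3,5)
−f: translate: b→3 (≡-3 mod 6), so (3,-3,5)→(3,3,5)
−f: reduced (well bottom): (3,3,5) with a≤c, −a<b≤a
flip sign back: reduced form of f is (-3,-3,-5)
g: reduced (well bottom): (3,3,5) with a≤c, −a<b≤a
reduced forms (-3, -3, -5) vs (3, 3, 5) ⇒ inequivalent

no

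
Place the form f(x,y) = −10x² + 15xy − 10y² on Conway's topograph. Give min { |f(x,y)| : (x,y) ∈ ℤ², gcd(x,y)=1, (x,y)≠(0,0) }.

translate: b→5 (≡-15 mod 20), so (10,-15,10)→(10,5,5)
flip: (10,5,5)→(5,-5,10)
translate: b→5 (≡-5 mod 10), so (5,-5,10)→(5,5,10)
reduced (well bottom): (5,5,10) with a≤c, −a<b≤a
well minimum |f| = |-5| = 5 (negative-definite)

5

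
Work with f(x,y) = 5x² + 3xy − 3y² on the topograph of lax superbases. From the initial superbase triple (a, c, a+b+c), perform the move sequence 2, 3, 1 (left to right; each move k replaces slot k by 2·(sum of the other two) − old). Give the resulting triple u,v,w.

start (5,-3,5) = (f(1,0),f(0,1),f(1,1))
replace slot 2: 2·(5+5) − (-3) = 23 → (5,23,5)
replace slot 3: 2·(5+23) − 5 = 51 → (5,23,51)
replace slot 1: 2·(23+51) − 5 = 143 → (143,23,51)

143,23,51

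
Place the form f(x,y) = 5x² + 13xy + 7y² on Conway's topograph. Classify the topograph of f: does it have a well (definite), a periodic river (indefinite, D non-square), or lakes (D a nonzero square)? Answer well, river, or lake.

D = b²−4ac = 13² − 4·5·7 = 29
D > 0 non-square ⇒ indefinite ⇒ periodic river

river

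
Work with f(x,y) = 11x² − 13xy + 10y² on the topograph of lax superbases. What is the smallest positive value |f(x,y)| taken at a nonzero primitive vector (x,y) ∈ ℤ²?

translate: b→9 (≡-13 mod 22), so (11,-13,10)→(11,9,8)
flip: (11,9,8)→(8,-9,11)
translate: b→7 (≡-9 mod 16), so (8,-9,11)→(8,7,10)
reduced (well bottom): (8,7,10) with a≤c, −a<b≤a
well minimum = a = 8

8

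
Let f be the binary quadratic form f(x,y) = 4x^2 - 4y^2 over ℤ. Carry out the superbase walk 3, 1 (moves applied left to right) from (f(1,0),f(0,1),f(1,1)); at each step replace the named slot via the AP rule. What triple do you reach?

start (4,-4,0) = (f(1,0),f(0,1),f(1,1))
replace slot 3: 2·(4+(-4)) − 0 = 0 → (4,-4,0)
replace slot 1: 2·((-4)+0) − 4 = -12 → (-12,-4,0)

-12,-4,0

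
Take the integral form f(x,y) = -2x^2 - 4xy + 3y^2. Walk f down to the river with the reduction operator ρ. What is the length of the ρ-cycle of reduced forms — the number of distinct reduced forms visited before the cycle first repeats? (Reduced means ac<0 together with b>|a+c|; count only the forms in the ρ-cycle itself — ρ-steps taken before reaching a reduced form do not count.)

D = 40, ⌊√D⌋ = 6
descent: ρ → (3,4,-2)  [lands on river]
river: ρ → (-2,4,3)
river: ρ → (3,2,-3)
river: ρ → (-3,4,2)
river: ρ → (2,4,-3)
river: ρ → (-3,2,3)
ρ-cycle length = 6 (tail of 1 descent step not counted)

6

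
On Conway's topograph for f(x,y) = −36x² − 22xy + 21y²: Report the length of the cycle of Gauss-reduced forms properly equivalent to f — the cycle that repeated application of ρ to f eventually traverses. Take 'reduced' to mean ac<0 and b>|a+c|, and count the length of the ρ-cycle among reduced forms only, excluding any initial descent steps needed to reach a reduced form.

D = 3508, ⌊√D⌋ = 59
descent: ρ → (21,22,-36)  [lands on river]
river: ρ → (-36,50,7)
river: ρ → (7,48,-43)
river: ρ → (-43,38,12)
river: ρ → (12,58,-3)
river: ρ → (-3,56,31)
river: ρ → (31,6,-28)
river: ρ → (-28,50,9)
river: ρ → (9,58,-4)
river: ρ → (-4,54,37)
river: ρ → (37,20,-21)
river: ρ → (-21,22,36)
river: ρ → (36,50,-7)
river: ρ → (-7,48,43)
river: ρ → (43,38,-12)
river: ρ → (-12,58,3)
river: ρ → (3,56,-31)
river: ρ → (-31,6,28)
river: ρ → (28,50,-9)
river: ρ → (-9,58,4)
river: ρ → (4,54,-37)
river: ρ → (-37,20,21)
ρ-cycle length = 22 (tail of 1 descent step not counted)

22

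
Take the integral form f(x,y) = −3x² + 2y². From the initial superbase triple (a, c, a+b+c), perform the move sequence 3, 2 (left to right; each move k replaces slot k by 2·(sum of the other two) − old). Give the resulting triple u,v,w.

start (-3,2,-1) = (f(1,0),f(0,1),f(1,1))
replace slot 3: 2·((-3)+2) − (-1) = -1 → (-3,2,-1)
replace slot 2: 2·((-3)+(-1)) − 2 = -10 → (-3,-10,-1)

-3,-10,-1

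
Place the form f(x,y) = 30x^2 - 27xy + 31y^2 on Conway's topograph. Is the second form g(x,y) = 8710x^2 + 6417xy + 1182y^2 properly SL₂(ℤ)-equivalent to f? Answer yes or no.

D₁ = -2991, D₂ = -2991
f: reduced (well bottom): (30,-27,31) with a≤c, −a<b≤a
g: flip: (8710,6417,1182)→(1182,-6417,8710)
g: translate: b→675 (≡-6417 mod 2364), so (1182,-6417,8710)→(1182,675,97)
g: flip: (1182,675,97)→(97,-675,1182)
g: translate: b→-93 (≡-675 mod 194), so (97,-675,1182)→(97,-93,30)
g: flip: (97,-93,30)→(30,93,97)
g: translate: b→-27 (≡93 mod 60), so (30,93,97)→(30,-27,31)
g: reduced (well bottom): (30,-27,31) with a≤c, −a<b≤a
reduced forms (30, -27, 31) vs (30, -27, 31) ⇒ equivalent

yes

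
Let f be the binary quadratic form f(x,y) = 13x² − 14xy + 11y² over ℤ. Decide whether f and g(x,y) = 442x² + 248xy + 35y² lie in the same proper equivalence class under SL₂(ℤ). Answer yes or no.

D₁ = -376, D₂ = -376
f: translate: b→12 (≡-14 mod 26), so (13,-14,11)→(13,12,10)
f: flip: (13,12,10)→(10,-12,13)
f: translate: b→8 (≡-12 mod 20), so (10,-12,13)→(10,8,11)
f: reduced (well bottom): (10,8,11) with a≤c, −a<b≤a
g: flip: (442,248,35)→(35,-248,442)
g: translate: b→32 (≡-248 mod 70), so (35,-248,442)→(35,32,10)
g: flip: (35,32,10)→(10,-32,35)
g: translate: b→8 (≡-32 mod 20), so (10,-32,35)→(10,8,11)
g: reduced (well bottom): (10,8,11) with a≤c, −a<b≤a
reduced forms (10, 8, 11) vs (10, 8, 11) ⇒ equivalent

yes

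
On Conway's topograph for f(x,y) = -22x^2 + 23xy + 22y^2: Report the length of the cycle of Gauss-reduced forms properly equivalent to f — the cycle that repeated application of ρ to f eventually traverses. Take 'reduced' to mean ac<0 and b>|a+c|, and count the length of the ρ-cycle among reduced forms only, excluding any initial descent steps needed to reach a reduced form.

D = 2465, ⌊√D⌋ = 49
river: ρ → (22,21,-23)
river: ρ → (-23,25,20)
river: ρ → (20,15,-28)
river: ρ → (-28,41,7)
river: ρ → (7,43,-22)
river: ρ → (-22,45,5)
river: ρ → (5,45,-22)
river: ρ → (-22,43,7)
river: ρ → (7,41,-28)
river: ρ → (-28,15,20)
river: ρ → (20,25,-23)
river: ρ → (-23,21,22)
river: ρ → (22,23,-22)
river: ρ → (-22,21,23)
river: ρ → (23,25,-20)
river: ρ → (-20,15,28)
river: ρ → (28,41,-7)
river: ρ → (-7,43,22)
river: ρ → (22,45,-5)
river: ρ → (-5,45,22)
river: ρ → (22,43,-7)
river: ρ → (-7,41,28)
river: ρ → (28,15,-20)
river: ρ → (-20,25,23)
river: ρ → (23,21,-22)
river: ρ → (-22,23,22)
ρ-cycle length = 26 (tail of 0 descent steps not counted)

26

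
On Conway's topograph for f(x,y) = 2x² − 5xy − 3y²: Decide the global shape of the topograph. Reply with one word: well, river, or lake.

D = b²−4ac = (-5)² − 4·2·(-3) = 49
D = 7² is a perfect square ⇒ form factors over ℤ ⇒ lakes

lake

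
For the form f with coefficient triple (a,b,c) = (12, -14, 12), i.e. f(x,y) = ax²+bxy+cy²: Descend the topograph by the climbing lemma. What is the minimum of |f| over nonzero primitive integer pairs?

translate: b→10 (≡-14 mod 24), so (12,-14,12)→(12,10,10)
flip: (12,10,10)→(10,-10,12)
translate: b→10 (≡-10 mod 20), so (10,-10,12)→(10,10,12)
reduced (well bottom): (10,10,12) with a≤c, −a<b≤a
well minimum = a = 10

10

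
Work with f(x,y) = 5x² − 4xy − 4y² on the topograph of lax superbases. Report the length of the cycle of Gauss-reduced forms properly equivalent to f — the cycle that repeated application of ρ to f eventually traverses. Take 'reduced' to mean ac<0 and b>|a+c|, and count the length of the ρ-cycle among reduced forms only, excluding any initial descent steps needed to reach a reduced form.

D = 96, ⌊√D⌋ = 9
descent: ρ → (-4,4,5)  [lands on river]
river: ρ → (5,6,-3)
river: ρ → (-3,6,5)
river: ρ → (5,4,-4)
ρ-cycle length = 4 (tail of 1 descent step not counted)

4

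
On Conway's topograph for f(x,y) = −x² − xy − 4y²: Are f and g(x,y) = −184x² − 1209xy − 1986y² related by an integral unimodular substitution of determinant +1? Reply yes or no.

D₁ = -15, D₂ = -15
f is negative-definite; reduce −f:
−f: reduced (well bottom): (1,1,4) with a≤c, −a<b≤a
flip sign back: reduced form of f is (-1,-1,-4)
g is negative-definite; reduce −g:
−g: translate: b→105 (≡1209 mod 368), so (184,1209,1986)→(184,105,15)
−g: flip: (184,105,15)→(15,-105,184)
−g: translate: b→15 (≡-105 mod 30), so (15,-105,184)→(15,15,4)
−g: flip: (15,15,4)→(4,-15,15)
−g: translate: b→1 (≡-15 mod 8), so (4,-15,15)→(4,1,1)
−g: flip: (4,1,1)→(1,-1,4)
−g: translate: b→1 (≡-1 mod 2), so (1,-1,4)→(1,1,4)
−g: reduced (well bottom): (1,1,4) with a≤c, −a<b≤a
flip sign back: reduced form of g is (-1,-1,-4)
reduced forms (-1, -1, -4) vs (-1, -1, -4) ⇒ equivalent

yes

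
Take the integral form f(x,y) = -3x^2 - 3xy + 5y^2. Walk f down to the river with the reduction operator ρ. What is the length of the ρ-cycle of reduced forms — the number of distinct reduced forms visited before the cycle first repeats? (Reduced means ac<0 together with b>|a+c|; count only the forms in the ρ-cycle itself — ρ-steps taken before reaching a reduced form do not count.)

D = 69, ⌊√D⌋ = 8
descent: ρ → (5,3,-3)  [lands on river]
river: ρ → (-3,3,5)
river: ρ → (5,7,-1)
river: ρ → (-1,7,5)
ρ-cycle length = 4 (tail of 1 descent step not counted)

4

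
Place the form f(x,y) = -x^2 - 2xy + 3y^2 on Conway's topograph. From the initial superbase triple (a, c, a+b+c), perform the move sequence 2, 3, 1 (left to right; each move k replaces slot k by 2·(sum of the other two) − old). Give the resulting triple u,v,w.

start (-1,3,0) = (f(1,0),f(0,1),f(1,1))
replace slot 2: 2·((-1)+0) − 3 = -5 → (-1,-5,0)
replace slot 3: 2·((-1)+(-5)) − 0 = -12 → (-1,-5,-12)
replace slot 1: 2·((-5)+(-12)) − (-1) = -33 → (-33,-5,-12)

-33,-5,-12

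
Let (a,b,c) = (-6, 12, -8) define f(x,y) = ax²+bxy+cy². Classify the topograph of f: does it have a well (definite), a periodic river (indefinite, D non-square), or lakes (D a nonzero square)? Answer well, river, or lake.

D = b²−4ac = 12² − 4·(-6)·(-8) = -48
D < 0 ⇒ definite ⇒ every region one sign ⇒ single well

well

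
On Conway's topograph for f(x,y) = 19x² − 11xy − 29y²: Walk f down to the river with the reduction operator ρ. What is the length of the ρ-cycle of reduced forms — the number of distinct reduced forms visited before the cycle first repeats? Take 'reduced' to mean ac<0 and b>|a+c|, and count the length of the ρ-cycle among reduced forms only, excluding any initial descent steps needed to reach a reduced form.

D = 2325, ⌊√D⌋ = 48
descent: ρ → (-29,11,19)  [lands on river]
river: ρ → (19,27,-21)
river: ρ → (-21,15,25)
river: ρ → (25,35,-11)
river: ρ → (-11,31,31)
river: ρ → (31,31,-11)
river: ρ → (-11,35,25)
river: ρ → (25,15,-21)
river: ρ → (-21,27,19)
river: ρ → (19,11,-29)
river: ρ → (-29,47,1)
river: ρ → (1,47,-29)
ρ-cycle length = 12 (tail of 1 descent step not counted)

12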